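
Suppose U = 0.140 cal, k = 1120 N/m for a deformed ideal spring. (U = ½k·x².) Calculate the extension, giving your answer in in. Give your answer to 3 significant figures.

Solving U = ½k·x² for x: x = √(2U/k).
U = 0.140 cal = 0.5858 J; k = 1120 N/m.
x = 0.03234 m
0.03234 m × (1 in / 0.02540 m) = 1.273 in

1.27 in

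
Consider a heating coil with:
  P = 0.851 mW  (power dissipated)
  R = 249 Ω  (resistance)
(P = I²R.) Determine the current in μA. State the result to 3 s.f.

Rearranging: I = √(P/R).
P = 0.851 mW = 8.510×10^-4 W; R = 249 Ω.
I = 0.001849 A
0.001849 A × (1 μA / 1.000×10^-6 A) = 1849 μA

1850 μA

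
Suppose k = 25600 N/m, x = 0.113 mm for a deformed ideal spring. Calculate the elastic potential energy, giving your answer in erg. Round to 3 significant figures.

Directly: U = ½kx².
k = 25600 N/m; x = 0.113 mm = 1.130×10^-4 m.
U = 1.634×10^-4 J
1.634×10^-4 J × (1 erg / 1.000×10^-7 J) = 1634 erg

1630 erg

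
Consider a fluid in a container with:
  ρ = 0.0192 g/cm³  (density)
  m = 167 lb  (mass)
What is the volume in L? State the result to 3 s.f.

Rearranging: V = m/ρ.
ρ = 0.0192 g/cm³ = 19.20 kg/m³; m = 167 lb = 75.75 kg.
V = 3.945 m³
3.945 m³ × (1 L / 0.001000 m³) = 3945 L

3950 L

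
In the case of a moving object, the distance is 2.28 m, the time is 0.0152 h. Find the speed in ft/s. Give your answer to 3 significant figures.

v is given directly by: v = d/t.
d = 2.28 m; t = 0.0152 h = 54.72 s.
v = 0.04167 m/s
0.04167 m/s × (1 ft/s / 0.3048 m/s) = 0.1367 ft/s

0.137 ft/s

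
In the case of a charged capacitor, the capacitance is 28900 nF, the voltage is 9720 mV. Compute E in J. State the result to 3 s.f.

Directly: E = ½CV².
C = 28900 nF = 2.890×10^-5 F; V = 9720 mV = 9.720 V.
E = 0.001365 J  (the unit combination reduces to kg·m²/s² = J)

0.00137 J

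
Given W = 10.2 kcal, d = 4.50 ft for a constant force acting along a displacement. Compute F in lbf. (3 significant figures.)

6990 lbf

Solving W = F·d for F: F = W/d.
W = 10.2 kcal = 42677 J; d = 4.50 ft = 1.372 m.
F = 31115 N
31115 N × (1 lbf / 4.448 N) = 6995 lbf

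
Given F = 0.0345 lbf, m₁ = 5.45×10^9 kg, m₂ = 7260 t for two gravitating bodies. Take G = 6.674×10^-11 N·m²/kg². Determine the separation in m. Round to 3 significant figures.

4150 m

Rearranging F = G·m₁·m₂/r² for r: r = √(G·m₁m₂/F).
F = 0.0345 lbf = 0.1535 N; m₁ = 5.45×10^9 kg; m₂ = 7260 t = 7.260×10^6 kg; G = 6.674×10^-11 N·m²/kg².
r = 4148 m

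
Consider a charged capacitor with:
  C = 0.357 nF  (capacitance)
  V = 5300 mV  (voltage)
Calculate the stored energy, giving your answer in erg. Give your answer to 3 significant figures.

Directly: E = ½CV².
C = 0.357 nF = 3.570×10^-10 F; V = 5300 mV = 5.300 V.
E = 5.014×10^-9 J
5.014×10^-9 J × (1 erg / 1.000×10^-7 J) = 0.05014 erg

0.0501 erg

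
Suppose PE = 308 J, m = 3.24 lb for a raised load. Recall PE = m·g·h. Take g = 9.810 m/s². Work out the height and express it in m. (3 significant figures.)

Solving PE = m·g·h for h: h = PE/(m·g).
PE = 308 J; m = 3.24 lb = 1.470 kg; g = 9.810 m/s².
h = 21.36 m

21.4 m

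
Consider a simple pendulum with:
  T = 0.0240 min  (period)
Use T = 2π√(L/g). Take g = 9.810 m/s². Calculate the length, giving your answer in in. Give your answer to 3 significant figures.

Rearranging: L = g·(T/2π)².
T = 0.0240 min = 1.440 s; g = 9.810 m/s².
L = 0.5153 m
0.5153 m × (1 in / 0.02540 m) = 20.29 in

20.3 in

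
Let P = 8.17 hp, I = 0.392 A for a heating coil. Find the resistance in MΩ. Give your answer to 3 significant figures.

0.0396 MΩ

Solving P = I²R for R: R = P/I².
P = 8.17 hp = 6092 W; I = 0.392 A.
R = 39647 Ω
39647 Ω × (1 MΩ / 1.000×10^6 Ω) = 0.03965 MΩ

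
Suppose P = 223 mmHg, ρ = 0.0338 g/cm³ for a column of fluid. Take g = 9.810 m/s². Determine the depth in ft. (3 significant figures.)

Solving P = ρ·g·h for h: h = P/(ρ·g).
P = 223 mmHg = 29731 Pa; ρ = 0.0338 g/cm³ = 33.80 kg/m³; g = 9.810 m/s².
h = 89.66 m
89.66 m × (1 ft / 0.3048 m) = 294.2 ft

294 ft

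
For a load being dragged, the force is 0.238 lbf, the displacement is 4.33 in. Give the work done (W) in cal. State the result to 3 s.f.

W is given directly by: W = F·d.
F = 0.238 lbf = 1.059 N; d = 4.33 in = 0.1100 m.
W = 0.1164 J  (the unit combination reduces to kg·m²/s² = J)
0.1164 J × (1 cal / 4.184 J) = 0.02783 cal

0.0278 cal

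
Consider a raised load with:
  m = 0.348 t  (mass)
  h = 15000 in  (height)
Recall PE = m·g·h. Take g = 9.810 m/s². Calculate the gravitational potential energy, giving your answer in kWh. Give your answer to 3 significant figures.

0.361 kWh

Directly: PE = mgh.
m = 0.348 t = 348.0 kg; h = 15000 in = 381.0 m; g = 9.810 m/s².
PE = 1.301×10^6 J
1.301×10^6 J × (1 kWh / 3.600×10^6 J) = 0.3613 kWh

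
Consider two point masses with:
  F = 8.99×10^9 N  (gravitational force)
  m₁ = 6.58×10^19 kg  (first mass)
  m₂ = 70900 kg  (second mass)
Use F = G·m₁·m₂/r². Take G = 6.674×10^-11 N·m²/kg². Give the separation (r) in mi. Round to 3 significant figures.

From Newton's law of gravitation: r = √(G·m₁m₂/F).
F = 8.99×10^9 N; m₁ = 6.58×10^19 kg; m₂ = 70900 kg; G = 6.674×10^-11 N·m²/kg².
r = 186.1 m
186.1 m × (1 mi / 1609 m) = 0.1156 mi

0.116 mi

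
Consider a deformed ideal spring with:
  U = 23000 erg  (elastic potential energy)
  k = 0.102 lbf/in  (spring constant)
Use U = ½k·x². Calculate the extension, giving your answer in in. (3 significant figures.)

0.632 in

Rearranging: x = √(2U/k).
U = 23000 erg = 0.002300 J; k = 0.102 lbf/in = 17.86 N/m.
x = 0.01605 m
0.01605 m × (1 in / 0.02540 m) = 0.6318 in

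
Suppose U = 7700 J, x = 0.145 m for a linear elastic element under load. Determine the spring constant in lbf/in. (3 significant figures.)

4180 lbf/in

Rearranging U = ½k·x² for k: k = 2U/x².
U = 7700 J; x = 0.145 m.
k = 7.325×10^5 N/m
7.325×10^5 N/m × (1 lbf/in / 175.1 N/m) = 4182 lbf/in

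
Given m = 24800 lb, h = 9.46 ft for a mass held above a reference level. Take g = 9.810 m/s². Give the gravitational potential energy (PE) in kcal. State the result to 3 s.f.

76.1 kcal

PE is given directly by: PE = mgh.
m = 24800 lb = 11249 kg; h = 9.46 ft = 2.883 m; g = 9.810 m/s².
PE = 3.182×10^5 J
3.182×10^5 J × (1 kcal / 4184 J) = 76.05 kcal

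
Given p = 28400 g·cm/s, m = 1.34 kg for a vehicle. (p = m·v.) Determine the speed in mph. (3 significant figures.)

0.474 mph

Rearranging p = m·v for v: v = p/m.
p = 28400 g·cm/s = 0.2840 kg·m/s; m = 1.34 kg.
v = 0.2119 m/s
0.2119 m/s × (1 mph / 0.4470 m/s) = 0.4741 mph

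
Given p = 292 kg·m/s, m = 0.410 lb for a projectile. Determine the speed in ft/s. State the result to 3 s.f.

5150 ft/s

Rearranging p = m·v for v: v = p/m.
p = 292 kg·m/s; m = 0.410 lb = 0.1860 kg.
v = 1570 m/s
1570 m/s × (1 ft/s / 0.3048 m/s) = 5151 ft/s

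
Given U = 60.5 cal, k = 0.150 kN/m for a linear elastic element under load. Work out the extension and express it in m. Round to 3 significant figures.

Solving U = ½k·x² for x: x = √(2U/k).
U = 60.5 cal = 253.1 J; k = 0.150 kN/m = 150.0 N/m.
x = 1.837 m

1.84 m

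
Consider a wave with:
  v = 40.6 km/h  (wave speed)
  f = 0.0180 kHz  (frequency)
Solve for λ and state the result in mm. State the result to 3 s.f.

627 mm

Rearranging: λ = v/f.
v = 40.6 km/h = 11.28 m/s; f = 0.0180 kHz = 18.00 Hz.
λ = 0.6265 m
0.6265 m × (1 mm / 0.001000 m) = 626.5 mm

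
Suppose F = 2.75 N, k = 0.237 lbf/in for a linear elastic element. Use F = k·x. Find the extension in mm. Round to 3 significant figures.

66.3 mm

Solving F = k·x for x: x = F/k.
F = 2.75 N; k = 0.237 lbf/in = 41.51 N/m.
x = 0.06626 m
0.06626 m × (1 mm / 0.001000 m) = 66.26 mm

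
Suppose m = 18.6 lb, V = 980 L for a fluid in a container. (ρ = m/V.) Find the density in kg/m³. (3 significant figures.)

8.61 kg/m³

Directly: ρ = m/V.
m = 18.6 lb = 8.437 kg; V = 980 L = 0.9800 m³.
ρ = 8.609 kg/m³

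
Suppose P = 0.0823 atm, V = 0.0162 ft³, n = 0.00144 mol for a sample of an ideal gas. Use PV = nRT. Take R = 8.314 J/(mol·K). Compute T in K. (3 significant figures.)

320 K

Solving PV = nRT for T: T = PV/(nR).
P = 0.0823 atm = 8339 Pa; V = 0.0162 ft³ = 4.587×10^-4 m³; n = 0.00144 mol; R = 8.314 J/(mol·K).
T = 319.5 K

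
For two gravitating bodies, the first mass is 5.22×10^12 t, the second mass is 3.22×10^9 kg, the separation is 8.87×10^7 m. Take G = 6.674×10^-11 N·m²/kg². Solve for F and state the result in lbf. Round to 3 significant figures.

0.0321 lbf

From Newton's law of gravitation: F = Gm₁m₂/r².
m₁ = 5.22×10^12 t = 5.220×10^15 kg; m₂ = 3.22×10^9 kg; r = 8.87×10^7 m; G = 6.674×10^-11 N·m²/kg².
F = 0.1426 N
0.1426 N × (1 lbf / 4.448 N) = 0.03205 lbf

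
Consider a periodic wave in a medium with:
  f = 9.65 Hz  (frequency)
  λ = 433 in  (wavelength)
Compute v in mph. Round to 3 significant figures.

237 mph

v is given directly by: v = fλ.
f = 9.65 Hz; λ = 433 in = 11.00 m.
v = 106.1 m/s
106.1 m/s × (1 mph / 0.4470 m/s) = 237.4 mph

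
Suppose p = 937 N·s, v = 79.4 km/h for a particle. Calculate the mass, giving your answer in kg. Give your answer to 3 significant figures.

Rearranging: m = p/v.
p = 937 N·s = 937.0 kg·m/s; v = 79.4 km/h = 22.06 m/s.
m = 42.48 kg

42.5 kg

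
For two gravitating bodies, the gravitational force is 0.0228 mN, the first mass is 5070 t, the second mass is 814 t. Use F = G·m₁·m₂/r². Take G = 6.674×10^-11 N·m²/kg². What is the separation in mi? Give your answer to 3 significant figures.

2.16 mi

From Newton's law of gravitation: r = √(G·m₁m₂/F).
F = 0.0228 mN = 2.280×10^-5 N; m₁ = 5070 t = 5.070×10^6 kg; m₂ = 814 t = 8.140×10^5 kg; G = 6.674×10^-11 N·m²/kg².
r = 3476 m
3476 m × (1 mi / 1609 m) = 2.160 mi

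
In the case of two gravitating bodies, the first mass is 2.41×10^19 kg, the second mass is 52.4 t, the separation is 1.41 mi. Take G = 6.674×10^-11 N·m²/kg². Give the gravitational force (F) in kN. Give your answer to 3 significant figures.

16400 kN

F is given directly by: F = Gm₁m₂/r².
m₁ = 2.41×10^19 kg; m₂ = 52.4 t = 52400 kg; r = 1.41 mi = 2269 m; G = 6.674×10^-11 N·m²/kg².
F = 1.637×10^7 N
1.637×10^7 N × (1 kN / 1000 N) = 16368 kN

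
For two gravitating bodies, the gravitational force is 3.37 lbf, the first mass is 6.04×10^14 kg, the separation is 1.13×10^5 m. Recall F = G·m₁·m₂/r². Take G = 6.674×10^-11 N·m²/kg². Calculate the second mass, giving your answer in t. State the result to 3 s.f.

From Newton's law of gravitation: m₂ = F·r²/(G·m₁).
F = 3.37 lbf = 14.99 N; m₁ = 6.04×10^14 kg; r = 1.13×10^5 m; G = 6.674×10^-11 N·m²/kg².
m₂ = 4.748×10^6 kg
4.748×10^6 kg × (1 t / 1000 kg) = 4748 t

4750 t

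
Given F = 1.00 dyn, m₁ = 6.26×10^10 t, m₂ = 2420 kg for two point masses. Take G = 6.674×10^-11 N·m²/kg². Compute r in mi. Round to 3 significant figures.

From Newton's law of gravitation: r = √(G·m₁m₂/F).
F = 1.00 dyn = 1.000×10^-5 N; m₁ = 6.26×10^10 t = 6.260×10^13 kg; m₂ = 2420 kg; G = 6.674×10^-11 N·m²/kg².
r = 1.006×10^6 m
1.006×10^6 m × (1 mi / 1609 m) = 624.8 mi

625 mi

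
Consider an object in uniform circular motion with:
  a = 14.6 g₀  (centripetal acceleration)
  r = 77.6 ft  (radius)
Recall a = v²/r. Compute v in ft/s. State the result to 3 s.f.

Rearranging a = v²/r for v: v = √(a·r).
a = 14.6 g₀ = 143.2 m/s²; r = 77.6 ft = 23.65 m.
v = 58.19 m/s
58.19 m/s × (1 ft/s / 0.3048 m/s) = 190.9 ft/s

191 ft/s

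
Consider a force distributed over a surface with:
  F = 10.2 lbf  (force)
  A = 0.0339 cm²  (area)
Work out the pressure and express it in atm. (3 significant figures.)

132 atm

P is given directly by: P = F/A.
F = 10.2 lbf = 45.37 N; A = 0.0339 cm² = 3.390×10^-6 m².
P = 1.338×10^7 Pa
1.338×10^7 Pa × (1 atm / 1.013×10^5 Pa) = 132.1 atm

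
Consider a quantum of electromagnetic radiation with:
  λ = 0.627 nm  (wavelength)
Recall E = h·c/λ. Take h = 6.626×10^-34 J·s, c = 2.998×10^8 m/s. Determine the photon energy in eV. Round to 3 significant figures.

1980 eV

Directly: E = hc/λ.
λ = 0.627 nm = 6.270×10^-10 m; h = 6.626×10^-34 J·s; c = 2.998×10^8 m/s.
E = 3.168×10^-16 J
3.168×10^-16 J × (1 eV / 1.602×10^-19 J) = 1977 eV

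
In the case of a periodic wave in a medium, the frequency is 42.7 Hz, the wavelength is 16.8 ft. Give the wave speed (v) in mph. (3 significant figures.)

489 mph

v is given directly by: v = fλ.
f = 42.7 Hz; λ = 16.8 ft = 5.121 m.
v = 218.7 m/s
218.7 m/s × (1 mph / 0.4470 m/s) = 489.1 mph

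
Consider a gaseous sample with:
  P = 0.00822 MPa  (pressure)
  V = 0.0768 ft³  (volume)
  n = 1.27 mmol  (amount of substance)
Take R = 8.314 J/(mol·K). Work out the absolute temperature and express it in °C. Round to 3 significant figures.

1420 °C

From the ideal-gas law: T = PV/(nR).
P = 0.00822 MPa = 8220 Pa; V = 0.0768 ft³ = 0.002175 m³; n = 1.27 mmol = 0.001270 mol; R = 8.314 J/(mol·K).
T = 1693 K
1693 K − 273.15 = 1420 °C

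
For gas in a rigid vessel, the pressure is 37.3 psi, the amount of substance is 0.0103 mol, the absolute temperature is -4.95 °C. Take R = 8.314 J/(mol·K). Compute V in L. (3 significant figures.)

0.0893 L

From the ideal-gas law: V = nRT/P.
P = 37.3 psi = 2.572×10^5 Pa; n = 0.0103 mol; T = -4.95 °C = 268.2 K; R = 8.314 J/(mol·K).
V = 8.931×10^-5 m³
8.931×10^-5 m³ × (1 L / 0.001000 m³) = 0.08931 L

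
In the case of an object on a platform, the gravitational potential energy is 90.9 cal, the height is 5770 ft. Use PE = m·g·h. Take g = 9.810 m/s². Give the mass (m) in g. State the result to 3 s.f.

Rearranging: m = PE/(g·h).
PE = 90.9 cal = 380.3 J; h = 5770 ft = 1759 m; g = 9.810 m/s².
m = 0.02204 kg
0.02204 kg × (1 g / 0.001000 kg) = 22.04 g

22.0 g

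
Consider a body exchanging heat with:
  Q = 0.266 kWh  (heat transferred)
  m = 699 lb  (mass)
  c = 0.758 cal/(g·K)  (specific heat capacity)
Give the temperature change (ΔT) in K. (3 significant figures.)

Rearranging: ΔT = Q/(m·c).
Q = 0.266 kWh = 9.576×10^5 J; m = 699 lb = 317.1 kg; c = 0.758 cal/(g·K) = 3171 J/(kg·K).
ΔT = 0.9523 K

0.952 K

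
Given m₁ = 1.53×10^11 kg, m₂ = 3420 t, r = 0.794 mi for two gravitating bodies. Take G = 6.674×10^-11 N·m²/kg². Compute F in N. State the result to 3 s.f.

From Newton's law of gravitation: F = Gm₁m₂/r².
m₁ = 1.53×10^11 kg; m₂ = 3420 t = 3.420×10^6 kg; r = 0.794 mi = 1278 m; G = 6.674×10^-11 N·m²/kg².
F = 21.39 N

21.4 N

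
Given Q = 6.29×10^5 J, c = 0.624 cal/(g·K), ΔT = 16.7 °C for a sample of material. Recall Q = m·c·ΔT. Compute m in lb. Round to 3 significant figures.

Rearranging Q = m·c·ΔT for m: m = Q/(c·ΔT).
Q = 6.29×10^5 J; c = 0.624 cal/(g·K) = 2611 J/(kg·K); ΔT = 16.7 °C = 16.70 K.
m = 14.43 kg
14.43 kg × (1 lb / 0.4536 kg) = 31.80 lb

31.8 lb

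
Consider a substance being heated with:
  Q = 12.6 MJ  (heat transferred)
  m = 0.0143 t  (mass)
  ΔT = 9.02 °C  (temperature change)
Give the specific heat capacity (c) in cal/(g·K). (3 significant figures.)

Rearranging Q = m·c·ΔT for c: c = Q/(m·ΔT).
Q = 12.6 MJ = 1.260×10^7 J; m = 0.0143 t = 14.30 kg; ΔT = 9.02 °C = 9.020 K.
c = 97685 J/(kg·K)
97685 J/(kg·K) × (1 cal/(g·K) / 4184 J/(kg·K)) = 23.35 cal/(g·K)

23.3 cal/(g·K)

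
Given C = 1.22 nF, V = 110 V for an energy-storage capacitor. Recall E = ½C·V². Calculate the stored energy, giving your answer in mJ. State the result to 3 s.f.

0.00738 mJ

Directly: E = ½CV².
C = 1.22 nF = 1.220×10^-9 F; V = 110 V.
E = 7.381×10^-6 J
7.381×10^-6 J × (1 mJ / 0.001000 J) = 0.007381 mJ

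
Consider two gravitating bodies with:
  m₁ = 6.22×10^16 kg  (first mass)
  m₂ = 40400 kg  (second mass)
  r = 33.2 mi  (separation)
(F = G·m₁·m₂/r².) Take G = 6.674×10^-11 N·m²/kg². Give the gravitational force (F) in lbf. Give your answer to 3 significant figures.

From Newton's law of gravitation: F = Gm₁m₂/r².
m₁ = 6.22×10^16 kg; m₂ = 40400 kg; r = 33.2 mi = 53430 m; G = 6.674×10^-11 N·m²/kg².
F = 58.75 N  (the unit combination reduces to kg·m/s² = N)
58.75 N × (1 lbf / 4.448 N) = 13.21 lbf

13.2 lbf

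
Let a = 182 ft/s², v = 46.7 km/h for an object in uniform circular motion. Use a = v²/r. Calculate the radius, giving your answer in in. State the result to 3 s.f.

119 in

Rearranging a = v²/r for r: r = v²/a.
a = 182 ft/s² = 55.47 m/s²; v = 46.7 km/h = 12.97 m/s.
r = 3.033 m
3.033 m × (1 in / 0.02540 m) = 119.4 in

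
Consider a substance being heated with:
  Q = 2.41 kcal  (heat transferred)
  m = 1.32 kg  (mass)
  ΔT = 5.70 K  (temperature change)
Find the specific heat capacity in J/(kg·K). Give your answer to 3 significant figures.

Rearranging Q = m·c·ΔT for c: c = Q/(m·ΔT).
Q = 2.41 kcal = 10083 J; m = 1.32 kg; ΔT = 5.70 K.
c = 1340 J/(kg·K)

1340 J/(kg·K)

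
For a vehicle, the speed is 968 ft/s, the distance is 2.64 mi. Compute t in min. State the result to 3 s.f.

Solving v = d/t for t: t = d/v.
v = 968 ft/s = 295.0 m/s; d = 2.64 mi = 4249 m.
t = 14.40 s
14.40 s × (1 min / 60.00 s) = 0.2400 min

0.240 min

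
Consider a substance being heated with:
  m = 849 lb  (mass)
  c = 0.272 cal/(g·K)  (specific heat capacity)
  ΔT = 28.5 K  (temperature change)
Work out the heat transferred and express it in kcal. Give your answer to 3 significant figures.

Q is given directly by: Q = mcΔT.
m = 849 lb = 385.1 kg; c = 0.272 cal/(g·K) = 1138 J/(kg·K); ΔT = 28.5 K.
Q = 1.249×10^7 J
1.249×10^7 J × (1 kcal / 4184 J) = 2985 kcal

2990 kcal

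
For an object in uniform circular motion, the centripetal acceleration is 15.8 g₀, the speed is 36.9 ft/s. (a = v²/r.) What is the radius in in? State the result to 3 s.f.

32.1 in

Rearranging a = v²/r for r: r = v²/a.
a = 15.8 g₀ = 154.9 m/s²; v = 36.9 ft/s = 11.25 m/s.
r = 0.8164 m
0.8164 m × (1 in / 0.02540 m) = 32.14 in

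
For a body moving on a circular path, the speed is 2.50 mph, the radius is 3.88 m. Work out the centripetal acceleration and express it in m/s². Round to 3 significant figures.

0.322 m/s²

a is given directly by: a = v²/r.
v = 2.50 mph = 1.118 m/s; r = 3.88 m.
a = 0.3219 m/s²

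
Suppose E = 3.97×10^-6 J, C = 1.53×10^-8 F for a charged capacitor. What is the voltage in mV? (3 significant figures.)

Rearranging: V = √(2E/C).
E = 3.97×10^-6 J; C = 1.53×10^-8 F.
V = 22.78 V
22.78 V × (1 mV / 0.001000 V) = 22781 mV

22800 mV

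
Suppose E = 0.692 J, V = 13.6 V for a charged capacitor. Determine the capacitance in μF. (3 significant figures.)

Solving E = ½C·V² for C: C = 2E/V².
E = 0.692 J; V = 13.6 V.
C = 0.007483 F
0.007483 F × (1 μF / 1.000×10^-6 F) = 7483 μF

7480 μF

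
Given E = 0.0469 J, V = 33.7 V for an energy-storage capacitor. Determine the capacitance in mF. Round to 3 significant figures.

Rearranging E = ½C·V² for C: C = 2E/V².
E = 0.0469 J; V = 33.7 V.
C = 8.259×10^-5 F
8.259×10^-5 F × (1 mF / 0.001000 F) = 0.08259 mF

0.0826 mF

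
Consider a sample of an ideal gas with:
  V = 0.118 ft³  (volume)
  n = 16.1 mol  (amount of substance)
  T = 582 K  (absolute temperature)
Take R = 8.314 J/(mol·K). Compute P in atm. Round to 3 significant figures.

230 atm

From the ideal-gas law: P = nRT/V.
V = 0.118 ft³ = 0.003341 m³; n = 16.1 mol; T = 582 K; R = 8.314 J/(mol·K).
P = 2.331×10^7 Pa  (the unit combination reduces to kg/(m·s²) = Pa)
2.331×10^7 Pa × (1 atm / 1.013×10^5 Pa) = 230.1 atm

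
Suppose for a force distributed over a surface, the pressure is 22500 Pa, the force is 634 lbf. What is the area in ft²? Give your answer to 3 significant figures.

1.35 ft²

Rearranging: A = F/P.
P = 22500 Pa; F = 634 lbf = 2820 N.
A = 0.1253 m²
0.1253 m² × (1 ft² / 0.09290 m²) = 1.349 ft²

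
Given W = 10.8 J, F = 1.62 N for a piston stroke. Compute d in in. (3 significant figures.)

262 in

Rearranging: d = W/F.
W = 10.8 J; F = 1.62 N.
d = 6.667 m
6.667 m × (1 in / 0.02540 m) = 262.5 in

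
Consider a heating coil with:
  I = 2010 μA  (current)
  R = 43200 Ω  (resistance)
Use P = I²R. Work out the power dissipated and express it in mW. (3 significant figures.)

P is given directly by: P = I²R.
I = 2010 μA = 0.002010 A; R = 43200 Ω.
P = 0.1745 W  (the unit combination reduces to kg·m²/s³ = W)
0.1745 W × (1 mW / 0.001000 W) = 174.5 mW

175 mW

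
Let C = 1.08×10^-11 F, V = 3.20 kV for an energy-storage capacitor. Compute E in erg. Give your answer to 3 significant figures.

553 erg

Directly: E = ½CV².
C = 1.08×10^-11 F; V = 3.20 kV = 3200 V.
E = 5.530×10^-5 J
5.530×10^-5 J × (1 erg / 1.000×10^-7 J) = 553.0 erg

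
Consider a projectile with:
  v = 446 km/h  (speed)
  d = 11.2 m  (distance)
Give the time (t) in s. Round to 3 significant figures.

0.0904 s

Rearranging v = d/t for t: t = d/v.
v = 446 km/h = 123.9 m/s; d = 11.2 m.
t = 0.09040 s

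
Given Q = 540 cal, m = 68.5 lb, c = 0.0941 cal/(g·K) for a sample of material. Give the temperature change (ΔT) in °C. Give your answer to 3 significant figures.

Solving Q = m·c·ΔT for ΔT: ΔT = Q/(m·c).
Q = 540 cal = 2259 J; m = 68.5 lb = 31.07 kg; c = 0.0941 cal/(g·K) = 393.7 J/(kg·K).
ΔT = 0.1847 K
Since 1 °C = 1 K, 0.1847 °C.

0.185 °C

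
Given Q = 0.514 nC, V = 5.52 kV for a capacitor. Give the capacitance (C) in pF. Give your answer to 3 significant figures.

Directly: C = Q/V.
Q = 0.514 nC = 5.140×10^-10 C; V = 5.52 kV = 5520 V.
C = 9.312×10^-14 F
9.312×10^-14 F × (1 pF / 1.000×10^-12 F) = 0.09312 pF

0.0931 pF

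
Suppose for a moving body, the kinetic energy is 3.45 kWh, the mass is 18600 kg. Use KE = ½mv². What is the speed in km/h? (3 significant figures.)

132 km/h

Rearranging KE = ½mv² for v: v = √(2·KE/m).
KE = 3.45 kWh = 1.242×10^7 J; m = 18600 kg.
v = 36.54 m/s
36.54 m/s × (1 km/h / 0.2778 m/s) = 131.6 km/h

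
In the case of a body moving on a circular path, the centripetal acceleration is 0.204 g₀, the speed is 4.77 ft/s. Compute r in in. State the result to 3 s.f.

Rearranging a = v²/r for r: r = v²/a.
a = 0.204 g₀ = 2.001 m/s²; v = 4.77 ft/s = 1.454 m/s.
r = 1.057 m
1.057 m × (1 in / 0.02540 m) = 41.60 in

41.6 in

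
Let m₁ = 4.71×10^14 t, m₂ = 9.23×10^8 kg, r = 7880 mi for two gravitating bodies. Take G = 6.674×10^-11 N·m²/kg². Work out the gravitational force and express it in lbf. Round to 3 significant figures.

F is given directly by: F = Gm₁m₂/r².
m₁ = 4.71×10^14 t = 4.710×10^17 kg; m₂ = 9.23×10^8 kg; r = 7880 mi = 1.268×10^7 m; G = 6.674×10^-11 N·m²/kg².
F = 180.4 N
180.4 N × (1 lbf / 4.448 N) = 40.56 lbf

40.6 lbf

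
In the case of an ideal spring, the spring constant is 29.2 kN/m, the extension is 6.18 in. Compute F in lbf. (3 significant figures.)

From Hooke's law: F = kx.
k = 29.2 kN/m = 29200 N/m; x = 6.18 in = 0.1570 m.
F = 4584 N
4584 N × (1 lbf / 4.448 N) = 1030 lbf

1030 lbf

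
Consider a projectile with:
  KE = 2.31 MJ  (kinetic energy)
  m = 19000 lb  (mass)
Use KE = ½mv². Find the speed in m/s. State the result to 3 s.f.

23.2 m/s

Rearranging: v = √(2·KE/m).
KE = 2.31 MJ = 2.310×10^6 J; m = 19000 lb = 8618 kg.
v = 23.15 m/s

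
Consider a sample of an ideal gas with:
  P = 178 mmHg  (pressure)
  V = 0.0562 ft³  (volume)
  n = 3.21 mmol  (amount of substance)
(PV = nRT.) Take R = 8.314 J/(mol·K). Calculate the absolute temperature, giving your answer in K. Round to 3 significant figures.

From the ideal-gas law: T = PV/(nR).
P = 178 mmHg = 23731 Pa; V = 0.0562 ft³ = 0.001591 m³; n = 3.21 mmol = 0.003210 mol; R = 8.314 J/(mol·K).
T = 1415 K

1420 K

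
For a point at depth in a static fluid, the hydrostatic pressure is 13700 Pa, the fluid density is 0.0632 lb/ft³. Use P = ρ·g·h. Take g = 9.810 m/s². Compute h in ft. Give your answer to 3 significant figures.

Rearranging P = ρ·g·h for h: h = P/(ρ·g).
P = 13700 Pa; ρ = 0.0632 lb/ft³ = 1.012 kg/m³; g = 9.810 m/s².
h = 1379 m
1379 m × (1 ft / 0.3048 m) = 4526 ft

4530 ft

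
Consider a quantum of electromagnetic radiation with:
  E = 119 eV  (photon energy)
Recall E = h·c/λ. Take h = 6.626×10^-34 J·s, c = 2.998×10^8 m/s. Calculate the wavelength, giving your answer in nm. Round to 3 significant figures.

10.4 nm

Rearranging: λ = hc/E.
E = 119 eV = 1.907×10^-17 J; h = 6.626×10^-34 J·s; c = 2.998×10^8 m/s.
λ = 1.042×10^-8 m
1.042×10^-8 m × (1 nm / 1.000×10^-9 m) = 10.42 nm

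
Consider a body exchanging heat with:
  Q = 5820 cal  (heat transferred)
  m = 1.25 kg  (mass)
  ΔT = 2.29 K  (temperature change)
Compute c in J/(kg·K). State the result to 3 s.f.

Rearranging Q = m·c·ΔT for c: c = Q/(m·ΔT).
Q = 5820 cal = 24351 J; m = 1.25 kg; ΔT = 2.29 K.
c = 8507 J/(kg·K)

8510 J/(kg·K)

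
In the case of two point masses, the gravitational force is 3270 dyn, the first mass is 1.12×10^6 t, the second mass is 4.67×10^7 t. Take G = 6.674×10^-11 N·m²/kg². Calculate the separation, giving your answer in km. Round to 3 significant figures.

327 km

Solving F = G·m₁·m₂/r² for r: r = √(G·m₁m₂/F).
F = 3270 dyn = 0.03270 N; m₁ = 1.12×10^6 t = 1.120×10^9 kg; m₂ = 4.67×10^7 t = 4.670×10^10 kg; G = 6.674×10^-11 N·m²/kg².
r = 3.267×10^5 m
3.267×10^5 m × (1 km / 1000 m) = 326.7 km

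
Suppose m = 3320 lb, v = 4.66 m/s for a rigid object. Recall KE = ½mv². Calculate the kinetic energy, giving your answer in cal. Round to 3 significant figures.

Directly: KE = ½mv².
m = 3320 lb = 1506 kg; v = 4.66 m/s.
KE = 16351 J  (the unit combination reduces to kg·m²/s² = J)
16351 J × (1 cal / 4.184 J) = 3908 cal

3910 cal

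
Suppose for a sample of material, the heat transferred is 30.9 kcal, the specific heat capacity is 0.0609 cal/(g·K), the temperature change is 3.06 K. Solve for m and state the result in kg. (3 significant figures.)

Rearranging: m = Q/(c·ΔT).
Q = 30.9 kcal = 1.293×10^5 J; c = 0.0609 cal/(g·K) = 254.8 J/(kg·K); ΔT = 3.06 K.
m = 165.8 kg

166 kg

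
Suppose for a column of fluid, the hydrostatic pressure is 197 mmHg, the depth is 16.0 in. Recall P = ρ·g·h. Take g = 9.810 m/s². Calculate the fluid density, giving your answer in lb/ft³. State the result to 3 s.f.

411 lb/ft³

Rearranging P = ρ·g·h for ρ: ρ = P/(g·h).
P = 197 mmHg = 26264 Pa; h = 16.0 in = 0.4064 m; g = 9.810 m/s².
ρ = 6588 kg/m³
6588 kg/m³ × (1 lb/ft³ / 16.02 kg/m³) = 411.3 lb/ft³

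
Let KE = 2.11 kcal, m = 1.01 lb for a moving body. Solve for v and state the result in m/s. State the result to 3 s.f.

196 m/s

Rearranging: v = √(2·KE/m).
KE = 2.11 kcal = 8828 J; m = 1.01 lb = 0.4581 kg.
v = 196.3 m/s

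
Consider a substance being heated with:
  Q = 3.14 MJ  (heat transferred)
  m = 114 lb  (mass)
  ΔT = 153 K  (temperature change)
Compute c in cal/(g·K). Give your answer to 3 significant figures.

0.0949 cal/(g·K)

Solving Q = m·c·ΔT for c: c = Q/(m·ΔT).
Q = 3.14 MJ = 3.140×10^6 J; m = 114 lb = 51.71 kg; ΔT = 153 K.
c = 396.9 J/(kg·K)
396.9 J/(kg·K) × (1 cal/(g·K) / 4184 J/(kg·K)) = 0.09486 cal/(g·K)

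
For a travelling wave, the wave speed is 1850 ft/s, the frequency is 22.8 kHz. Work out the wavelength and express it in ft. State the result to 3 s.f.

0.0811 ft

Solving v = f·λ for λ: λ = v/f.
v = 1850 ft/s = 563.9 m/s; f = 22.8 kHz = 22800 Hz.
λ = 0.02473 m
0.02473 m × (1 ft / 0.3048 m) = 0.08114 ft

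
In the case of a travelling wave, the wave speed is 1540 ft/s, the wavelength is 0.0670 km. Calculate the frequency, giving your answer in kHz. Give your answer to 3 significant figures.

0.00701 kHz

Rearranging: f = v/λ.
v = 1540 ft/s = 469.4 m/s; λ = 0.0670 km = 67.00 m.
f = 7.006 Hz
7.006 Hz × (1 kHz / 1000 Hz) = 0.007006 kHz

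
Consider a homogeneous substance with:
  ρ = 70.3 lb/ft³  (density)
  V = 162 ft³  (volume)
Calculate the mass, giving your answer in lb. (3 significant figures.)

11400 lb

Rearranging ρ = m/V for m: m = ρV.
ρ = 70.3 lb/ft³ = 1126 kg/m³; V = 162 ft³ = 4.587 m³.
m = 5166 kg
5166 kg × (1 lb / 0.4536 kg) = 11389 lb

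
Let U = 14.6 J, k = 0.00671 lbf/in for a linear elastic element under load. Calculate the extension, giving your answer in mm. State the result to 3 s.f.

4980 mm

Solving U = ½k·x² for x: x = √(2U/k).
U = 14.6 J; k = 0.00671 lbf/in = 1.175 N/m.
x = 4.985 m
4.985 m × (1 mm / 0.001000 m) = 4985 mm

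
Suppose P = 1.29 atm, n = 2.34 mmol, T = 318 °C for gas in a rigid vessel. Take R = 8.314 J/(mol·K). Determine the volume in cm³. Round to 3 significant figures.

From the ideal-gas law: V = nRT/P.
P = 1.29 atm = 1.307×10^5 Pa; n = 2.34 mmol = 0.002340 mol; T = 318 °C = 591.1 K; R = 8.314 J/(mol·K).
V = 8.799×10^-5 m³
8.799×10^-5 m³ × (1 cm³ / 1.000×10^-6 m³) = 87.99 cm³

88.0 cm³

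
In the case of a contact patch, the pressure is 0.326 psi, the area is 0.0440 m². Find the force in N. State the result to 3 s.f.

Solving P = F/A for F: F = P·A.
P = 0.326 psi = 2248 Pa; A = 0.0440 m².
F = 98.90 N

98.9 N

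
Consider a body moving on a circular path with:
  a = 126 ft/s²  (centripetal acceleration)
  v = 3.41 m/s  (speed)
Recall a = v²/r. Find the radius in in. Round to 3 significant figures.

Rearranging a = v²/r for r: r = v²/a.
a = 126 ft/s² = 38.40 m/s²; v = 3.41 m/s.
r = 0.3028 m
0.3028 m × (1 in / 0.02540 m) = 11.92 in

11.9 in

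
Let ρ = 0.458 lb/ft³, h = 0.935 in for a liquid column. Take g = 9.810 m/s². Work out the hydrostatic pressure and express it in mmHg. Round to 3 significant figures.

0.0128 mmHg

Directly: P = ρgh.
ρ = 0.458 lb/ft³ = 7.336 kg/m³; h = 0.935 in = 0.02375 m; g = 9.810 m/s².
P = 1.709 Pa  (the unit combination reduces to kg/(m·s²) = Pa)
1.709 Pa × (1 mmHg / 133.3 Pa) = 0.01282 mmHg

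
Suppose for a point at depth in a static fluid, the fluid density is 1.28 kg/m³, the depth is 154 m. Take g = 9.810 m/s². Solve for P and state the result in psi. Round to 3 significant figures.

Directly: P = ρgh.
ρ = 1.28 kg/m³; h = 154 m; g = 9.810 m/s².
P = 1934 Pa
1934 Pa × (1 psi / 6895 Pa) = 0.2805 psi

0.280 psi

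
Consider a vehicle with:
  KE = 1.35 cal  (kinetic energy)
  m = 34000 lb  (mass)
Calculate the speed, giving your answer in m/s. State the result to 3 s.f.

Rearranging: v = √(2·KE/m).
KE = 1.35 cal = 5.648 J; m = 34000 lb = 15422 kg.
v = 0.02706 m/s

0.0271 m/s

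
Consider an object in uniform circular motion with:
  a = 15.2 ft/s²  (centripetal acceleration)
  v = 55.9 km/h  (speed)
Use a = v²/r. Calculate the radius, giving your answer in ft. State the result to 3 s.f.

171 ft

Rearranging: r = v²/a.
a = 15.2 ft/s² = 4.633 m/s²; v = 55.9 km/h = 15.53 m/s.
r = 52.04 m
52.04 m × (1 ft / 0.3048 m) = 170.7 ft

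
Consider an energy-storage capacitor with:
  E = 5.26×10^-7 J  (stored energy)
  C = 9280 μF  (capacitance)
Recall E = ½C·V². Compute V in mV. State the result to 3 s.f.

10.6 mV

Rearranging E = ½C·V² for V: V = √(2E/C).
E = 5.26×10^-7 J; C = 9280 μF = 0.009280 F.
V = 0.01065 V  (the unit combination reduces to kg·m²/(A·s³) = V)
0.01065 V × (1 mV / 0.001000 V) = 10.65 mV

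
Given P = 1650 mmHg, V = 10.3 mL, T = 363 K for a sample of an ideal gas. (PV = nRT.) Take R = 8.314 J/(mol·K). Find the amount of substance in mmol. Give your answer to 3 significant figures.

From the ideal-gas law: n = PV/(RT).
P = 1650 mmHg = 2.200×10^5 Pa; V = 10.3 mL = 1.030×10^-5 m³; T = 363 K; R = 8.314 J/(mol·K).
n = 7.508×10^-4 mol
7.508×10^-4 mol × (1 mmol / 0.001000 mol) = 0.7508 mmol

0.751 mmol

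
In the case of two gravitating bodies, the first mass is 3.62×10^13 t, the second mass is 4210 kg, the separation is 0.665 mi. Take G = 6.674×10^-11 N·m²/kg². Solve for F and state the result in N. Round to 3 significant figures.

8880 N

Directly: F = Gm₁m₂/r².
m₁ = 3.62×10^13 t = 3.620×10^16 kg; m₂ = 4210 kg; r = 0.665 mi = 1070 m; G = 6.674×10^-11 N·m²/kg².
F = 8880 N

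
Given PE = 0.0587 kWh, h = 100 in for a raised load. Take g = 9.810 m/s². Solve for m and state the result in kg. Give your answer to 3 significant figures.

8480 kg

Solving PE = m·g·h for m: m = PE/(g·h).
PE = 0.0587 kWh = 2.113×10^5 J; h = 100 in = 2.540 m; g = 9.810 m/s².
m = 8481 kg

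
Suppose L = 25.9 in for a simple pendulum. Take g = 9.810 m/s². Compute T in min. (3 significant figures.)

0.0271 min

T is given directly by: T = 2π√(L/g).
L = 25.9 in = 0.6579 m; g = 9.810 m/s².
T = 1.627 s
1.627 s × (1 min / 60.00 s) = 0.02712 min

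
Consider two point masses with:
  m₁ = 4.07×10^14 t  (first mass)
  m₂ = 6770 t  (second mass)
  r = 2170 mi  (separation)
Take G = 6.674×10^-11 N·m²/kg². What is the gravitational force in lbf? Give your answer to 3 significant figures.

F is given directly by: F = Gm₁m₂/r².
m₁ = 4.07×10^14 t = 4.070×10^17 kg; m₂ = 6770 t = 6.770×10^6 kg; r = 2170 mi = 3.492×10^6 m; G = 6.674×10^-11 N·m²/kg².
F = 15.08 N
15.08 N × (1 lbf / 4.448 N) = 3.390 lbf

3.39 lbf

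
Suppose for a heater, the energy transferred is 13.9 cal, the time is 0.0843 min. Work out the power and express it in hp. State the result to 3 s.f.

P is given directly by: P = W/t.
W = 13.9 cal = 58.16 J; t = 0.0843 min = 5.058 s.
P = 11.50 W  (the unit combination reduces to kg·m²/s³ = W)
11.50 W × (1 hp / 745.7 W) = 0.01542 hp

0.0154 hp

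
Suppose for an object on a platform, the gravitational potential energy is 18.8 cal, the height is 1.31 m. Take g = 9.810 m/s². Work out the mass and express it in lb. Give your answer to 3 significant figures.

13.5 lb

Rearranging: m = PE/(g·h).
PE = 18.8 cal = 78.66 J; h = 1.31 m; g = 9.810 m/s².
m = 6.121 kg
6.121 kg × (1 lb / 0.4536 kg) = 13.49 lb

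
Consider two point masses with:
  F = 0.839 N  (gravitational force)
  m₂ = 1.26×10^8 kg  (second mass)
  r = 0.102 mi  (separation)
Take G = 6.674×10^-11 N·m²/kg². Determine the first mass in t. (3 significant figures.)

Rearranging: m₁ = F·r²/(G·m₂).
F = 0.839 N; m₂ = 1.26×10^8 kg; r = 0.102 mi = 164.2 m; G = 6.674×10^-11 N·m²/kg².
m₁ = 2.688×10^6 kg
2.688×10^6 kg × (1 t / 1000 kg) = 2688 t

2690 t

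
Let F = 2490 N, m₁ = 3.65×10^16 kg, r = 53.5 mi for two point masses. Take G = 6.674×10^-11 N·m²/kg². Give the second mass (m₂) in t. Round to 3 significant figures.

From Newton's law of gravitation: m₂ = F·r²/(G·m₁).
F = 2490 N; m₁ = 3.65×10^16 kg; r = 53.5 mi = 86100 m; G = 6.674×10^-11 N·m²/kg².
m₂ = 7.577×10^6 kg
7.577×10^6 kg × (1 t / 1000 kg) = 7577 t

7580 t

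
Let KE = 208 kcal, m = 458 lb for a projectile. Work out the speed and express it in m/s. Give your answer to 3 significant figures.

91.5 m/s

Rearranging: v = √(2·KE/m).
KE = 208 kcal = 8.703×10^5 J; m = 458 lb = 207.7 kg.
v = 91.53 m/s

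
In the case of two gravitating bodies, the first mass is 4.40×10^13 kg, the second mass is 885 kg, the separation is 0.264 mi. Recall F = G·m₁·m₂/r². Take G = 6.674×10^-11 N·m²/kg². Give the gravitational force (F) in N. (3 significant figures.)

14.4 N

F is given directly by: F = Gm₁m₂/r².
m₁ = 4.40×10^13 kg; m₂ = 885 kg; r = 0.264 mi = 424.9 m; G = 6.674×10^-11 N·m²/kg².
F = 14.40 N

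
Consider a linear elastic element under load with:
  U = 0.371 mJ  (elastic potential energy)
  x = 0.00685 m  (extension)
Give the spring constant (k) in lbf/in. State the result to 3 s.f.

Rearranging U = ½k·x² for k: k = 2U/x².
U = 0.371 mJ = 3.710×10^-4 J; x = 0.00685 m.
k = 15.81 N/m
15.81 N/m × (1 lbf/in / 175.1 N/m) = 0.09030 lbf/in

0.0903 lbf/in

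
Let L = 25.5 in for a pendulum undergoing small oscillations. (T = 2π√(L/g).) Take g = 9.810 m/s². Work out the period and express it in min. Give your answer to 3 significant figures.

Directly: T = 2π√(L/g).
L = 25.5 in = 0.6477 m; g = 9.810 m/s².
T = 1.614 s
1.614 s × (1 min / 60.00 s) = 0.02691 min

0.0269 min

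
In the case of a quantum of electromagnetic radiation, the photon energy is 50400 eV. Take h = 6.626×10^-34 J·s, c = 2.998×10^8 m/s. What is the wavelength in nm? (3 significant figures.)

Solving E = h·c/λ for λ: λ = hc/E.
E = 50400 eV = 8.075×10^-15 J; h = 6.626×10^-34 J·s; c = 2.998×10^8 m/s.
λ = 2.460×10^-11 m
2.460×10^-11 m × (1 nm / 1.000×10^-9 m) = 0.02460 nm

0.0246 nm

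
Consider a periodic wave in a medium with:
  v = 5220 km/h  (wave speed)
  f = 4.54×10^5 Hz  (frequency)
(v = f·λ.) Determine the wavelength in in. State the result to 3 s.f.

0.126 in

Rearranging v = f·λ for λ: λ = v/f.
v = 5220 km/h = 1450 m/s; f = 4.54×10^5 Hz.
λ = 0.003194 m
0.003194 m × (1 in / 0.02540 m) = 0.1257 in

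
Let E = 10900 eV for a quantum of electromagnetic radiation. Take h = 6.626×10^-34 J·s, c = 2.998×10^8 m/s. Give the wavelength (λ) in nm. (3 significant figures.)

0.114 nm

Rearranging: λ = hc/E.
E = 10900 eV = 1.746×10^-15 J; h = 6.626×10^-34 J·s; c = 2.998×10^8 m/s.
λ = 1.137×10^-10 m
1.137×10^-10 m × (1 nm / 1.000×10^-9 m) = 0.1137 nm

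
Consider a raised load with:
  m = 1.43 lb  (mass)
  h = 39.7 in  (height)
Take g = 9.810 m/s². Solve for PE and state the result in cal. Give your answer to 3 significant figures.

1.53 cal

PE is given directly by: PE = mgh.
m = 1.43 lb = 0.6486 kg; h = 39.7 in = 1.008 m; g = 9.810 m/s².
PE = 6.416 J  (the unit combination reduces to kg·m²/s² = J)
6.416 J × (1 cal / 4.184 J) = 1.534 cal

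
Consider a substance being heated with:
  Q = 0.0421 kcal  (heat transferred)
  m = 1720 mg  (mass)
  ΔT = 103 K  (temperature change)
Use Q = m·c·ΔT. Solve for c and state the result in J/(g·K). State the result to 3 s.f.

Rearranging Q = m·c·ΔT for c: c = Q/(m·ΔT).
Q = 0.0421 kcal = 176.1 J; m = 1720 mg = 0.001720 kg; ΔT = 103 K.
c = 994.3 J/(kg·K)
994.3 J/(kg·K) × (1 J/(g·K) / 1000 J/(kg·K)) = 0.9943 J/(g·K)

0.994 J/(g·K)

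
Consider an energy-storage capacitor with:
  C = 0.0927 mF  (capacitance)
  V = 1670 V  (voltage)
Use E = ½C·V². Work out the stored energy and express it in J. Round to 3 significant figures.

129 J

E is given directly by: E = ½CV².
C = 0.0927 mF = 9.270×10^-5 F; V = 1670 V.
E = 129.3 J  (the unit combination reduces to kg·m²/s² = J)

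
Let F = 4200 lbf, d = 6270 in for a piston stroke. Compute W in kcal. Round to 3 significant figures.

711 kcal

W is given directly by: W = F·d.
F = 4200 lbf = 18683 N; d = 6270 in = 159.3 m.
W = 2.975×10^6 J  (the unit combination reduces to kg·m²/s² = J)
2.975×10^6 J × (1 kcal / 4184 J) = 711.1 kcal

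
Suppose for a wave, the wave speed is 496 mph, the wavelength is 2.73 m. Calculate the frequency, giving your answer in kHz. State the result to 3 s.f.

0.0812 kHz

Rearranging: f = v/λ.
v = 496 mph = 221.7 m/s; λ = 2.73 m.
f = 81.22 Hz
81.22 Hz × (1 kHz / 1000 Hz) = 0.08122 kHz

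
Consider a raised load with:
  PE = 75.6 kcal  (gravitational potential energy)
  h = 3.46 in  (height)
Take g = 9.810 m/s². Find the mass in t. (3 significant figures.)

367 t

Solving PE = m·g·h for m: m = PE/(g·h).
PE = 75.6 kcal = 3.163×10^5 J; h = 3.46 in = 0.08788 m; g = 9.810 m/s².
m = 3.669×10^5 kg
3.669×10^5 kg × (1 t / 1000 kg) = 366.9 t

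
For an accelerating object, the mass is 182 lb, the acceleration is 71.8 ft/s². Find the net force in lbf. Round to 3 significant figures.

406 lbf

F is given directly by: F = m·a.
m = 182 lb = 82.55 kg; a = 71.8 ft/s² = 21.88 m/s².
F = 1807 N  (the unit combination reduces to kg·m/s² = N)
1807 N × (1 lbf / 4.448 N) = 406.2 lbf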